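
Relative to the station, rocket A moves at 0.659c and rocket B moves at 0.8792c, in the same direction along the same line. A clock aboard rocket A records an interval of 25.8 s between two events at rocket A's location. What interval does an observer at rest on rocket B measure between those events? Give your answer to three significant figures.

Speed of rocket A in rocket B's frame: u = (v_A − v_B)/(1 − v_A v_B/c²) = (0.659 − 0.8792)/(1 − 0.659×0.8792) = −0.2202/0.4206072 = −0.52353; |u| = 0.52353c.
At |u| = 0.52353c, γ = (1 − 0.274084)^(−1/2) = 1.1737.
Rocket A's interval is proper; time dilation gives Δt_B = γΔτ = 1.1737 × 25.8 s = 30.3 s.

30.3 s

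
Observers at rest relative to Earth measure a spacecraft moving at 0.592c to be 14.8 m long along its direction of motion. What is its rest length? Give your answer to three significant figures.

Lorentz factor: γ = (1 − 0.350464)^(−1/2) = 1.2408.
Proper length: L₀ = γ·L = 1.2408 × 14.8 = 18.4 m.

18.4 m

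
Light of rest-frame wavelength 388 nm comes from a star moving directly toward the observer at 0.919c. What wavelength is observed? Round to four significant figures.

79.71 nm

Relativistic Doppler for wavelength: λ_obs = λ_src · √((1−β)/(1+β)).
With β = 0.919: factor = √(0.081/1.919) = 0.20545.
λ_obs = 388 × 0.20545 = 79.71 nm.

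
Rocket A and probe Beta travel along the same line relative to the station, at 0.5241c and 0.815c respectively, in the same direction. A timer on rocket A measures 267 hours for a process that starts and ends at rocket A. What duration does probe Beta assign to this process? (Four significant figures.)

309.9 hours

Transform rocket A's velocity into probe Beta's frame: (0.5241 − 0.815)/(1 − 0.5241·0.815) = −0.2909/0.5728585, so the relative speed is 0.5078c.
γ for this relative speed: γ = 1/√(1 − 0.257861) = 1.1608.
The clock on rocket A records proper time, so probe Beta measures Δt = γΔτ = 1.1608 × 267 = 309.9 hours.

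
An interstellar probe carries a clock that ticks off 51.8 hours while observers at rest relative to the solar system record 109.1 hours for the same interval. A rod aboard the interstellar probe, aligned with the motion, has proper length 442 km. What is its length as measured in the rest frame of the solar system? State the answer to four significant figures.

209.9 km

γ = Δt/Δτ = 109.1/51.8 = 2.10618.
L = L₀/γ = 442/2.10618 = 209.9 km.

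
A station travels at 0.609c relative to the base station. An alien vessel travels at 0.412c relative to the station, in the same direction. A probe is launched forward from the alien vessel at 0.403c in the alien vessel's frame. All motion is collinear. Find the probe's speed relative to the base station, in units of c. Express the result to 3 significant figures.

Apply u = (u'+v)/(1+u'v) twice. Probe in the station frame: (0.403+0.412)/(1+0.403·0.412) = 0.815/1.166036 = 0.69895c.
That velocity, transformed to the rest frame of the base station: (0.69895+0.609)/(1+0.69895·0.609) = 1.30795/1.42566055 = 0.91743c.

0.917c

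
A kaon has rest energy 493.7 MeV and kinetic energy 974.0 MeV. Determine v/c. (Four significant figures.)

0.9417

K = (γ−1)mc², so γ = 1 + 974.0/493.7 = 2.9729.
Then v/c = √(1 − γ⁻²) = √(1 − 0.113146) = √0.886854 = 0.9417.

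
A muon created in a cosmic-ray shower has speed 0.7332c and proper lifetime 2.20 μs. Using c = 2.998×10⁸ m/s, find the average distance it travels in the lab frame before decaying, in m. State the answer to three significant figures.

γ = 1/√(1 − β²) = 1/√(1 − 0.53758224) = 1/√0.46241776 = 1/0.680013 = 1.4706.
Lab-frame lifetime: Δt = γτ = 1.4706 × 2.20 μs = 3.2353 μs.
Distance: d = vΔt = 0.7332 × 2.998×10⁸ m/s × 3.2353×10^-6 s = 711 m.

711 m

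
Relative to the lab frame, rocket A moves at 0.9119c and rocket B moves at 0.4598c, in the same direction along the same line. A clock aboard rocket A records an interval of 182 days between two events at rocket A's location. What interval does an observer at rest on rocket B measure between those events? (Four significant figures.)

290.0 days

Speed of rocket A in rocket B's frame: u = (v_A − v_B)/(1 − v_A v_B/c²) = (0.9119 − 0.4598)/(1 − 0.9119×0.4598) = 0.4521/0.58070838 = 0.77853; |u| = 0.77853c.
γ for this relative speed: γ = 1/√(1 − 0.606109) = 1.5934.
The clock on rocket A records proper time, so rocket B measures Δt = γΔτ = 1.5934 × 182 = 290.0 days.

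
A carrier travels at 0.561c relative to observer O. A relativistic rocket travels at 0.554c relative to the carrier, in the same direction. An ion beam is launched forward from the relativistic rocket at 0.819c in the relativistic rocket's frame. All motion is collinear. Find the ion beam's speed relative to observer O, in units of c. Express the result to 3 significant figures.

First combine the ion beam and relativistic rocket (S''→S'): u₁ = (0.819 + 0.554)/(1 + 0.819×0.554) = 1.373/1.453726 = 0.94447.
Then combine with the carrier (S'→S): u = (0.94447 + 0.561)/(1 + 0.94447×0.561) = 1.50547/1.52984767 = 0.98407.

0.984c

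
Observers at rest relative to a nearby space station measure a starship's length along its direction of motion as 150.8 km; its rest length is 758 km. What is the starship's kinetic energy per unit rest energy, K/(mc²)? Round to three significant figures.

4.03

Length contraction gives γ = L₀/L = 758/150.8 = 5.02653.
K/(mc²) = γ − 1 = 5.02653 − 1 = 4.03.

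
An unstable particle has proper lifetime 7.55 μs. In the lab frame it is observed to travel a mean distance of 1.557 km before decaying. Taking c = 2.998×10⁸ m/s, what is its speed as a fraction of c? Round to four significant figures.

d = βγcτ ⇒ βγ = d/(cτ) = 1557 m / (2263.49 m) = 0.68788.
β = (βγ)/√(1+(βγ)²) = 0.68788/√1.473179 = 0.5667.

0.5667c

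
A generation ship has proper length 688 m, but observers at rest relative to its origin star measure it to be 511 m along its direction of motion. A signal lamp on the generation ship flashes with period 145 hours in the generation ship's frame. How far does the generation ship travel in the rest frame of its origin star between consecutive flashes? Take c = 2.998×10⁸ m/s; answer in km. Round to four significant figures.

1.411×10^11 km

Length contraction gives γ = L₀/L = 688/511 = 1.34638.
β = √(1 − 1/γ²) = 0.66959. Lab-frame period = γτ = 1.34638×145 hours = 195.23 hours. Distance = βc × γτ = 0.66959 × 2.998×10⁸ m/s × 702828 s = 1.4109×10^14 m = 1.411×10^11 km.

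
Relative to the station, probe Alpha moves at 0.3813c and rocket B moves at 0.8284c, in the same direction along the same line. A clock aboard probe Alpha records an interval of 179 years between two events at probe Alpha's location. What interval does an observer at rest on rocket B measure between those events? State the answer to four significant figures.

The velocity of probe Alpha relative to rocket B is (0.3813 − 0.8284)c / (1 − 0.3813×0.8284) = −0.65353c; relative speed 0.65353c.
γ for this relative speed: γ = 1/√(1 − 0.427101) = 1.3212.
The clock on probe Alpha records proper time, so rocket B measures Δt = γΔτ = 1.3212 × 179 = 236.5 years.

236.5 years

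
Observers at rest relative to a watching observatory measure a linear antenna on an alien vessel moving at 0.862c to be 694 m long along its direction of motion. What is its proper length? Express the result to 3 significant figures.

γ = 1/√(1 − β²) = 1/√(1 − 0.743044) = 1/√0.256956 = 1/0.506908 = 1.9727.
Proper length: L₀ = γ·L = 1.9727 × 694 = 1370 m.

1370 m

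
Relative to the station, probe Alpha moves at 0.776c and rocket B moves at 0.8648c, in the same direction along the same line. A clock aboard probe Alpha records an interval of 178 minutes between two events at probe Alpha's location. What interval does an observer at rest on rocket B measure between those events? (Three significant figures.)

Speed of probe Alpha in rocket B's frame: u = (v_A − v_B)/(1 − v_A v_B/c²) = (0.776 − 0.8648)/(1 − 0.776×0.8648) = −0.0888/0.3289152 = −0.26998; |u| = 0.26998c.
At |u| = 0.26998c, γ = (1 − 0.0728892)^(−1/2) = 1.0386.
Probe Alpha's interval is proper; time dilation gives Δt_B = γΔτ = 1.0386 × 178 minutes = 185 minutes.

185 minutes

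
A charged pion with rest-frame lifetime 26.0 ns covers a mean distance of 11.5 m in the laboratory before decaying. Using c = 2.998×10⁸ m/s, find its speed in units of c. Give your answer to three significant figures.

0.828c

Let x = d/(cτ) = 11.50 m / (2.998×10⁸ m/s × 2.600×10^-8 s) = 1.4753. Since d = βγcτ, x = βγ = β/√(1−β²).
Solving: β² = x²/(1+x²) = 2.17651/3.17651 = 0.685189, so β = 0.828.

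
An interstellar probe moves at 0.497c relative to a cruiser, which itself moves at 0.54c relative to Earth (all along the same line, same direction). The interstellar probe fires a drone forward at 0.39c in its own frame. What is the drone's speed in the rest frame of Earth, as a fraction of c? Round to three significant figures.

First combine the drone and interstellar probe (S''→S'): u₁ = (0.39 + 0.497)/(1 + 0.39×0.497) = 0.887/1.19383 = 0.74299.
Then combine with the cruiser (S'→S): u = (0.74299 + 0.54)/(1 + 0.74299×0.54) = 1.28299/1.4012146 = 0.91563.

0.916c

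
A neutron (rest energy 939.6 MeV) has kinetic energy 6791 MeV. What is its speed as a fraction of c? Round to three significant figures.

0.993c

γ = 1 + K/(mc²) = 1 + 6791/939.6 = 8.2275.
β = √(1 − 1/γ²) = √(1 − 0.0147728) = √0.9852272 = 0.993.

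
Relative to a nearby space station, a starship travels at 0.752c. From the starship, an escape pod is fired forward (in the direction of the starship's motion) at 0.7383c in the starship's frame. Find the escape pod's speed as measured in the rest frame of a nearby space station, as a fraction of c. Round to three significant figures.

In units of c, u = (u' + v)/(1 + u'v) with u' = 0.7383 and v = 0.752.
Numerator: 0.7383 + 0.752 = 1.4903. Denominator: 1 + (0.7383)(0.752) = 1.5552016.
u = 1.4903/1.5552016 = 0.95827, so the speed is 0.958c.

0.958c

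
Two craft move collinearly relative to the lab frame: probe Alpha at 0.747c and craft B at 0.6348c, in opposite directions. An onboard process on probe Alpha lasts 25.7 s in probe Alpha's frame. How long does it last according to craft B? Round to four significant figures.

73.75 s

The velocity of probe Alpha relative to craft B is (0.747 + 0.6348)c / (1 + 0.747×0.6348) = 0.93732c; relative speed 0.93732c.
At |u| = 0.93732c, γ = (1 − 0.878569)^(−1/2) = 2.8697.
The clock on probe Alpha records proper time, so craft B measures Δt = γΔτ = 2.8697 × 25.7 = 73.75 s.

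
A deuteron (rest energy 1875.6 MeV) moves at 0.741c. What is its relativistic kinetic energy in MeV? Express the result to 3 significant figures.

β² = 0.549081, so γ = 1/√0.450919 = 1.48919.
Kinetic energy: K = (γ − 1)mc² = (1.48919 − 1) × 1875.6 MeV = 0.48919 × 1875.6 = 918 MeV.

918 MeV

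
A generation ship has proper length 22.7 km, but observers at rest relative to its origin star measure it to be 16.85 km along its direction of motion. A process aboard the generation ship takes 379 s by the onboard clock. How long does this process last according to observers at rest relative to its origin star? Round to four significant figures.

510.6 s

From L = L₀/γ: γ = 22.7/16.85 = 1.34718.
The same γ dilates the second interval: 1.34718 × 379 s = 510.6 s.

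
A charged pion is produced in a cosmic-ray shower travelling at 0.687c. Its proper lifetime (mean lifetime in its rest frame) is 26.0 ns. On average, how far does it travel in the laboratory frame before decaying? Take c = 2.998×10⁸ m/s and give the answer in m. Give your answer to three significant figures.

With β = 0.687, γ = 1/√(1 − 0.687²) = 1/√0.528031 = 1.3762.
Lab-frame lifetime: Δt = γτ = 1.3762 × 26.0 ns = 35.781 ns.
Distance: d = vΔt = 0.687 × 2.998×10⁸ m/s × 3.5781×10^-8 s = 7.37 m.

7.37 m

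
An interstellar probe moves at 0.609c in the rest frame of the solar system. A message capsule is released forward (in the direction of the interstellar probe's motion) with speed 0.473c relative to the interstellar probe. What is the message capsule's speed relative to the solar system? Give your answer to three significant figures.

0.840c

Relativistic velocity addition: u = (u' + v)/(1 + u'v/c²), with u' = 0.473c and v = 0.609c.
Numerator: 0.473 + 0.609 = 1.082. Denominator: 1 + (0.473)(0.609) = 1.288057.
u = 1.082/1.288057 = 0.84002, so the speed is 0.840c.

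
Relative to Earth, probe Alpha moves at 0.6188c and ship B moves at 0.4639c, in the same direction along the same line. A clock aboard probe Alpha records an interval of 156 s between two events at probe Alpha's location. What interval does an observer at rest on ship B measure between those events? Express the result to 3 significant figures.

160 s

Speed of probe Alpha in ship B's frame: u = (v_A − v_B)/(1 − v_A v_B/c²) = (0.6188 − 0.4639)/(1 − 0.6188×0.4639) = 0.1549/0.71293868 = 0.21727; |u| = 0.21727c.
γ for this relative speed: γ = 1/√(1 − 0.0472063) = 1.0245.
Probe Alpha's interval is proper; time dilation gives Δt_B = γΔτ = 1.0245 × 156 s = 160 s.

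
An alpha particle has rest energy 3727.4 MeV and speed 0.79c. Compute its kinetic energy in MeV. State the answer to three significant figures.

2350 MeV

γ = 1/√(1 − β²) = 1/√(1 − 0.6241) = 1/√0.3759 = 1/0.613107 = 1.63104.
Kinetic energy: K = (γ − 1)mc² = (1.63104 − 1) × 3727.4 MeV = 0.63104 × 3727.4 = 2350 MeV.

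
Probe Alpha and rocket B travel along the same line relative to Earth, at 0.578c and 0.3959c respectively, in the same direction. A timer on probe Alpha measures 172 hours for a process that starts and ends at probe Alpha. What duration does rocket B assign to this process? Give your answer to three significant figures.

Speed of probe Alpha in rocket B's frame: u = (v_A − v_B)/(1 − v_A v_B/c²) = (0.578 − 0.3959)/(1 − 0.578×0.3959) = 0.1821/0.7711698 = 0.23613; |u| = 0.23613c.
At |u| = 0.23613c, γ = (1 − 0.0557574)^(−1/2) = 1.0291.
The clock on probe Alpha records proper time, so rocket B measures Δt = γΔτ = 1.0291 × 172 = 177 hours.

177 hours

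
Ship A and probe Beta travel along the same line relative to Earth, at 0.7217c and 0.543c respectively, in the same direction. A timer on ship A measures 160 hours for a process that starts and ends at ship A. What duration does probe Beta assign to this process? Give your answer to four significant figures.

167.4 hours

Speed of ship A in probe Beta's frame: u = (v_A − v_B)/(1 − v_A v_B/c²) = (0.7217 − 0.543)/(1 − 0.7217×0.543) = 0.1787/0.6081169 = 0.29386; |u| = 0.29386c.
At |u| = 0.29386c, γ = (1 − 0.0863537)^(−1/2) = 1.0462.
The clock on ship A records proper time, so probe Beta measures Δt = γΔτ = 1.0462 × 160 = 167.4 hours.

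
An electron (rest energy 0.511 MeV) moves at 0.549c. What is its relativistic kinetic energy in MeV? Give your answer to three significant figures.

0.100 MeV

γ = 1/√(1 − β²) = 1/√(1 − 0.301401) = 1/√0.698599 = 1.19643.
Kinetic energy: K = (γ − 1)mc² = (1.19643 − 1) × 0.511 MeV = 0.19643 × 0.511 = 0.100 MeV.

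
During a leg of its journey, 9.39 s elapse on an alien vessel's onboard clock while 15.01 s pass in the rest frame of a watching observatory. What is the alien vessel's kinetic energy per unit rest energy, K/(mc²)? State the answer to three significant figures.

From Δt = γΔτ: γ = 15.01/9.39 = 1.59851.
Since K = (γ−1)mc², K/(mc²) = 1.59851 − 1 = 0.599.

0.599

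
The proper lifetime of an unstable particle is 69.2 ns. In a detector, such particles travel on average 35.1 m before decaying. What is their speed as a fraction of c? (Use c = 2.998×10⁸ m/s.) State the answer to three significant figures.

0.861c

Let x = d/(cτ) = 35.10 m / (2.998×10⁸ m/s × 6.920×10^-8 s) = 1.6919. Since d = βγcτ, x = βγ = β/√(1−β²).
Solving: β² = x²/(1+x²) = 2.86253/3.86253 = 0.741102, so β = 0.861.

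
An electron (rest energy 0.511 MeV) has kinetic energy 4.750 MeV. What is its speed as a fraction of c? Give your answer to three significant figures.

γ = 1 + K/(mc²) = 1 + 4.750/0.511 = 10.295.
β = √(1 − 1/γ²) = √(1 − 0.00943512) = √0.99056488 = 0.995.

0.995c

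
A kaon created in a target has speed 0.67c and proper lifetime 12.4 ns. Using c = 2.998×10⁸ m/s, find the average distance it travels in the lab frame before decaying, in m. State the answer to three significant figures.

3.36 m

β² = 0.4489, so γ = 1/√0.5511 = 1.3471.
Lab-frame lifetime: Δt = γτ = 1.3471 × 12.4 ns = 16.704 ns.
Distance: d = vΔt = 0.67 × 2.998×10⁸ m/s × 1.6704×10^-8 s = 3.36 m.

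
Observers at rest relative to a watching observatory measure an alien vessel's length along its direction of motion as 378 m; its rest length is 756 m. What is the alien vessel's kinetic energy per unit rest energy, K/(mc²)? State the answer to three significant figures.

1.00

Length contraction gives γ = L₀/L = 756/378 = 2.
K/(mc²) = γ − 1 = 2 − 1 = 1.00.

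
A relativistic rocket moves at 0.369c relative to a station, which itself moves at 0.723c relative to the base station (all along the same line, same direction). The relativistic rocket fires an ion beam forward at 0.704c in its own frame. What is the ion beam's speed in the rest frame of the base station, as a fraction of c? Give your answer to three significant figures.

0.975c

Apply u = (u'+v)/(1+u'v) twice. Ion beam in the station frame: (0.704+0.369)/(1+0.704·0.369) = 1.073/1.259776 = 0.85174c.
That velocity, transformed to the rest frame of the base station: (0.85174+0.723)/(1+0.85174·0.723) = 1.57474/1.61580802 = 0.97458c.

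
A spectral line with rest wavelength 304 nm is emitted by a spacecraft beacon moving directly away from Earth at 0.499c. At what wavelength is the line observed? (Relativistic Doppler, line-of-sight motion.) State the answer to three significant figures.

526 nm

Relativistic Doppler for wavelength: λ_obs = λ_src · √((1+β)/(1−β)).
With β = 0.499: factor = √(1.499/0.501) = 1.7297.
λ_obs = 304 × 1.7297 = 526 nm.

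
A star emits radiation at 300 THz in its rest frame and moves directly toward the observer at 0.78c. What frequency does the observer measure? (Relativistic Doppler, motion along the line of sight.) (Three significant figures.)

Relativistic Doppler (source moving toward): f_obs = f_src · √((1+β)/(1−β)).
With β = 0.78: factor = √(1.78/0.22) = 2.8445.
f_obs = 300 × 2.8445 = 853 THz.

853 THz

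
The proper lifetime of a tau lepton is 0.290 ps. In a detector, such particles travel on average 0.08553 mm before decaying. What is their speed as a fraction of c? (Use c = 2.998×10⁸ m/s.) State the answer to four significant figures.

Let x = d/(cτ) = 8.553×10^-5 m / (2.998×10⁸ m/s × 2.900×10^-13 s) = 0.98376. Since d = βγcτ, x = βγ = β/√(1−β²).
Solving: β² = x²/(1+x²) = 0.967784/1.967784 = 0.491814, so β = 0.7013.

0.7013c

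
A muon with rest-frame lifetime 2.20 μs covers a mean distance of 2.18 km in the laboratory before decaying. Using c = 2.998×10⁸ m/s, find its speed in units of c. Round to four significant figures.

0.9572c

d = βγcτ ⇒ βγ = d/(cτ) = 2180 m / (659.56 m) = 3.3052.
β = (βγ)/√(1+(βγ)²) = 3.3052/√11.9243 = 0.9572.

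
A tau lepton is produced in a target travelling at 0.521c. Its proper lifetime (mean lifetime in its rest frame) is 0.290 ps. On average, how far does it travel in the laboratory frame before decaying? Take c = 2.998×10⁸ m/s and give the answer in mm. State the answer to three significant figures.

Lorentz factor: γ = (1 − 0.271441)^(−1/2) = 1.1716.
Lab-frame lifetime: Δt = γτ = 1.1716 × 0.290 ps = 0.33976 ps.
Distance: d = vΔt = 0.521 × 2.998×10⁸ m/s × 3.3976×10^-13 s = 5.31×10^-5 m = 0.0531 mm.

0.0531 mm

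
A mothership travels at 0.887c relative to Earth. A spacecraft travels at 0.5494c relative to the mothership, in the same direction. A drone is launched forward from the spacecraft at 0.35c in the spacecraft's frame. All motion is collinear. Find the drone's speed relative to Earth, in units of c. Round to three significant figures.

0.983c

First combine the drone and spacecraft (S''→S'): u₁ = (0.35 + 0.5494)/(1 + 0.35×0.5494) = 0.8994/1.19229 = 0.75435.
Then combine with the mothership (S'→S): u = (0.75435 + 0.887)/(1 + 0.75435×0.887) = 1.64135/1.66910845 = 0.98337.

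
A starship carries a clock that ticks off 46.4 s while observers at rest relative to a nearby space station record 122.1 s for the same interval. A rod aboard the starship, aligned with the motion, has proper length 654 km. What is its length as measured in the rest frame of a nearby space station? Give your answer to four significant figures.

248.5 km

From Δt = γΔτ: γ = 122.1/46.4 = 2.63147.
L = L₀/γ = 654/2.63147 = 248.5 km.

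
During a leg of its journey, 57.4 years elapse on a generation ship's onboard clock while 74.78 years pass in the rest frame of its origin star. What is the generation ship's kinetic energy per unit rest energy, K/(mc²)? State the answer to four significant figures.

0.3028

The time-dilation ratio gives γ = 74.78/57.4 = 1.30279.
K/(mc²) = γ − 1 = 1.30279 − 1 = 0.3028.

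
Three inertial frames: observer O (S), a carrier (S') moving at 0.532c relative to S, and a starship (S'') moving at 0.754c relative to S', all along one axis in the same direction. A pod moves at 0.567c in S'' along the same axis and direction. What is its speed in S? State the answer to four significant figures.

First combine the pod and starship (S''→S'): u₁ = (0.567 + 0.754)/(1 + 0.567×0.754) = 1.321/1.427518 = 0.92538.
Then combine with the carrier (S'→S): u = (0.92538 + 0.532)/(1 + 0.92538×0.532) = 1.45738/1.49230216 = 0.9766.

0.9766c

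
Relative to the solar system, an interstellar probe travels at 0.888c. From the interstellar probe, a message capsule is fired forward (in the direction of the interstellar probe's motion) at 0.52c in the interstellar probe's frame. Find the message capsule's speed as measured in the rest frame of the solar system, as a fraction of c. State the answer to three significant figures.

0.963c

In units of c, u = (u' + v)/(1 + u'v) with u' = 0.52 and v = 0.888.
Numerator: 0.52 + 0.888 = 1.408. Denominator: 1 + (0.52)(0.888) = 1.46176.
u = 1.408/1.46176 = 0.96322, so the speed is 0.963c.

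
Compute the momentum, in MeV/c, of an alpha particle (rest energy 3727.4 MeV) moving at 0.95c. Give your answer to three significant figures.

Lorentz factor: γ = (1 − 0.9025)^(−1/2) = 3.2026.
Momentum: p = γβ·mc = 3.2026 × 0.95 × 3727.4 MeV/c = 11300 MeV/c.

11300 MeV/c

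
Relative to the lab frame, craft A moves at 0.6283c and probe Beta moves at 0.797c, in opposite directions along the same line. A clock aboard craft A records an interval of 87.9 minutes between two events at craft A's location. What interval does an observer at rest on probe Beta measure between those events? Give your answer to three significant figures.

281 minutes

Transform craft A's velocity into probe Beta's frame: (0.6283 + 0.797)/(1 + 0.6283·0.797) = 1.4253/1.5007551, so the relative speed is 0.94972c.
At |u| = 0.94972c, γ = (1 − 0.901968)^(−1/2) = 3.1939.
The clock on craft A records proper time, so probe Beta measures Δt = γΔτ = 3.1939 × 87.9 = 281 minutes.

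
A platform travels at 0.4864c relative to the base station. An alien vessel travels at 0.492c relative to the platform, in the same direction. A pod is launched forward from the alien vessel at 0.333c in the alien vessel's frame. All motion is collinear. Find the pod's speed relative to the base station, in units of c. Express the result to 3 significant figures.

First combine the pod and alien vessel (S''→S'): u₁ = (0.333 + 0.492)/(1 + 0.333×0.492) = 0.825/1.163836 = 0.70886.
Then combine with the platform (S'→S): u = (0.70886 + 0.4864)/(1 + 0.70886×0.4864) = 1.19526/1.344789504 = 0.88881.

0.889c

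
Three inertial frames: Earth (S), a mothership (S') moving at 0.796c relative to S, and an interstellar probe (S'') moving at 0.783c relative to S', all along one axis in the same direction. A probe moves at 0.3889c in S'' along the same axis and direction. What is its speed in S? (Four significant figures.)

0.9879c

Apply u = (u'+v)/(1+u'v) twice. Probe in the mothership frame: (0.3889+0.783)/(1+0.3889·0.783) = 1.1719/1.3045087 = 0.89835c.
That velocity, transformed to the rest frame of Earth: (0.89835+0.796)/(1+0.89835·0.796) = 1.69435/1.7150866 = 0.98791c.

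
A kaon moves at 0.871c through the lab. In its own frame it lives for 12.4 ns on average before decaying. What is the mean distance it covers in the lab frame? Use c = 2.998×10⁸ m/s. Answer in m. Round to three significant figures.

γ = 1/√(1 − β²) = 1/√(1 − 0.758641) = 1/√0.241359 = 1/0.491283 = 2.0355.
Lab-frame lifetime: Δt = γτ = 2.0355 × 12.4 ns = 25.24 ns.
Distance: d = vΔt = 0.871 × 2.998×10⁸ m/s × 2.5240×10^-8 s = 6.59 m.

6.59 m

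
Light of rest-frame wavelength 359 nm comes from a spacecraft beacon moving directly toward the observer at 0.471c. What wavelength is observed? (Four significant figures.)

Relativistic Doppler for wavelength: λ_obs = λ_src · √((1−β)/(1+β)).
With β = 0.471: factor = √(0.529/1.471) = 0.59968.
λ_obs = 359 × 0.59968 = 215.3 nm.

215.3 nm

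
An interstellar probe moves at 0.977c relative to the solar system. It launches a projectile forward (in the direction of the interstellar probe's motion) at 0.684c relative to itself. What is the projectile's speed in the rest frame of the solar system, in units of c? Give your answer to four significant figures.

Relativistic velocity addition: u = (u' + v)/(1 + u'v/c²), with u' = 0.684c and v = 0.977c.
Numerator: 0.684 + 0.977 = 1.661. Denominator: 1 + (0.684)(0.977) = 1.668268.
u = 1.661/1.668268 = 0.99564, so the speed is 0.9956c.

0.9956c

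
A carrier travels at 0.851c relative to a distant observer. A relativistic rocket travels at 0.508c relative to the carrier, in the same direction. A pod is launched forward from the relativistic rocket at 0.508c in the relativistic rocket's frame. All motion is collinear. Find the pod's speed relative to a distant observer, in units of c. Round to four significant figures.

0.9830c

Compose velocities in two stages. Stage 1 (into S'): u₁ = (0.508+0.508)/(1+0.508×0.508) = 0.80759.
Stage 2 (into S): u = (0.80759+0.851)/(1+0.80759×0.851) = 0.98301, so the speed is 0.9830c.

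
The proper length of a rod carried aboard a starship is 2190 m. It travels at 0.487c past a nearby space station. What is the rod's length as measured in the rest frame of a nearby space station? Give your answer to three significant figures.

1910 m

γ = 1/√(1 − β²) = 1/√(1 − 0.237169) = 1/√0.762831 = 1/0.873402 = 1.1449.
Along the direction of motion the measured length is L₀/γ = 2190/1.1449 = 1910 m.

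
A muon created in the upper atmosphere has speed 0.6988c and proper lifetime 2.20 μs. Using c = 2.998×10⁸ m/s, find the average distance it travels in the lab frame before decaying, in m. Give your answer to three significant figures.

644 m

γ = 1/√(1 − β²) = 1/√(1 − 0.48832144) = 1/√0.51167856 = 1/0.715317 = 1.398.
Lab-frame lifetime: Δt = γτ = 1.398 × 2.20 μs = 3.0756 μs.
Distance: d = vΔt = 0.6988 × 2.998×10⁸ m/s × 3.0756×10^-6 s = 644 m.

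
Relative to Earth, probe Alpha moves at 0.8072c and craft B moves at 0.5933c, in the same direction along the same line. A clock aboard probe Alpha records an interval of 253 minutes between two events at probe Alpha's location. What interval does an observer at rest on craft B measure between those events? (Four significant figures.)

The velocity of probe Alpha relative to craft B is (0.8072 − 0.5933)c / (1 − 0.8072×0.5933) = 0.41049c; relative speed 0.41049c.
At |u| = 0.41049c, γ = (1 − 0.168502)^(−1/2) = 1.0967.
The clock on probe Alpha records proper time, so craft B measures Δt = γΔτ = 1.0967 × 253 = 277.5 minutes.

277.5 minutes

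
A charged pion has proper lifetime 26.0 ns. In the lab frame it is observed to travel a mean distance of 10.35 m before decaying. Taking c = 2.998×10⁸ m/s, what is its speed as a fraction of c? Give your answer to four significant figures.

0.7988c

d = βγcτ ⇒ βγ = d/(cτ) = 10.35 m / (7.7948 m) = 1.3278.
β = (βγ)/√(1+(βγ)²) = 1.3278/√2.76305 = 0.7988.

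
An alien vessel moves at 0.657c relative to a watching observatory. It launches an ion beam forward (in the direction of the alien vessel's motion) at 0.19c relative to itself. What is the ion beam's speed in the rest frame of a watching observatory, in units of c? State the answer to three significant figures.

0.753c

Relativistic velocity addition: u = (u' + v)/(1 + u'v/c²), with u' = 0.19c and v = 0.657c.
Numerator: 0.19 + 0.657 = 0.847. Denominator: 1 + (0.19)(0.657) = 1.12483.
u = 0.847/1.12483 = 0.753, so the speed is 0.753c.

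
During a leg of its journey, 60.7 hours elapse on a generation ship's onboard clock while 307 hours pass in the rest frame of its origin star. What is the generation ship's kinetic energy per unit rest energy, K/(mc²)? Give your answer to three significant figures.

γ = Δt/Δτ = 307/60.7 = 5.05766.
Since K = (γ−1)mc², K/(mc²) = 5.05766 − 1 = 4.06.

4.06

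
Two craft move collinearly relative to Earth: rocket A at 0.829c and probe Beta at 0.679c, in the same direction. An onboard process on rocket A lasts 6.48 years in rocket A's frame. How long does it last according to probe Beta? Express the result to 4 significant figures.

The velocity of rocket A relative to probe Beta is (0.829 − 0.679)c / (1 − 0.829×0.679) = 0.34316c; relative speed 0.34316c.
γ for this relative speed: γ = 1/√(1 − 0.117759) = 1.0646.
Rocket A's interval is proper; time dilation gives Δt_B = γΔτ = 1.0646 × 6.48 years = 6.899 years.

6.899 years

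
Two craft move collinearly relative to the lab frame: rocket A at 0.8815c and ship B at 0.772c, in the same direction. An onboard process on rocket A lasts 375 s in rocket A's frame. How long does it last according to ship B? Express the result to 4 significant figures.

Speed of rocket A in ship B's frame: u = (v_A − v_B)/(1 − v_A v_B/c²) = (0.8815 − 0.772)/(1 − 0.8815×0.772) = 0.1095/0.319482 = 0.34274; |u| = 0.34274c.
γ for this relative speed: γ = 1/√(1 − 0.117471) = 1.0645.
The clock on rocket A records proper time, so ship B measures Δt = γΔτ = 1.0645 × 375 = 399.2 s.

399.2 s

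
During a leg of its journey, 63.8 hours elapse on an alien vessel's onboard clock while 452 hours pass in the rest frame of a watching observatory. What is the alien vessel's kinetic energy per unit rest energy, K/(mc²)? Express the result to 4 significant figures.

6.085

The time-dilation ratio gives γ = 452/63.8 = 7.08464.
Since K = (γ−1)mc², K/(mc²) = 7.08464 − 1 = 6.085.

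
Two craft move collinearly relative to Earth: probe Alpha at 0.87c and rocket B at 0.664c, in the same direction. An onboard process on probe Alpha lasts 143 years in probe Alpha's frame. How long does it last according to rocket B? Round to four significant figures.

The velocity of probe Alpha relative to rocket B is (0.87 − 0.664)c / (1 − 0.87×0.664) = 0.48778c; relative speed 0.48778c.
γ for this relative speed: γ = 1/√(1 − 0.237929) = 1.1455.
Probe Alpha's interval is proper; time dilation gives Δt_B = γΔτ = 1.1455 × 143 years = 163.8 years.

163.8 years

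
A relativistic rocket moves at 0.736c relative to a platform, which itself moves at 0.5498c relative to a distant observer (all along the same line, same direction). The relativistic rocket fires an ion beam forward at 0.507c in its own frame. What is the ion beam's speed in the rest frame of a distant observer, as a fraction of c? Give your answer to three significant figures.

Apply u = (u'+v)/(1+u'v) twice. Ion beam in the platform frame: (0.507+0.736)/(1+0.507·0.736) = 1.243/1.373152 = 0.90522c.
That velocity, transformed to the rest frame of a distant observer: (0.90522+0.5498)/(1+0.90522·0.5498) = 1.45502/1.497689956 = 0.97151c.

0.972c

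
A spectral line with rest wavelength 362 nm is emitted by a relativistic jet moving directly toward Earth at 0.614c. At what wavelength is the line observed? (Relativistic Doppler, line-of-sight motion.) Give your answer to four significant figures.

Relativistic Doppler for wavelength: λ_obs = λ_src · √((1−β)/(1+β)).
With β = 0.614: factor = √(0.386/1.614) = 0.48904.
λ_obs = 362 × 0.48904 = 177.0 nm.

177.0 nm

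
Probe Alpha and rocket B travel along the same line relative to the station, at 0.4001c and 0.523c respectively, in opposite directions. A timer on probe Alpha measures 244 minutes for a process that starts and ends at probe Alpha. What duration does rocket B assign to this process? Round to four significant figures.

377.7 minutes

The velocity of probe Alpha relative to rocket B is (0.4001 + 0.523)c / (1 + 0.4001×0.523) = 0.76336c; relative speed 0.76336c.
At |u| = 0.76336c, γ = (1 − 0.582718)^(−1/2) = 1.5481.
Probe Alpha's interval is proper; time dilation gives Δt_B = γΔτ = 1.5481 × 244 minutes = 377.7 minutes.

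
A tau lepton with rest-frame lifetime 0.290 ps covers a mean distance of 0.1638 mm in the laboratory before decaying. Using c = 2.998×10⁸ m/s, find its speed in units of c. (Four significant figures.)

Let x = d/(cτ) = 1.638×10^-4 m / (2.998×10⁸ m/s × 2.900×10^-13 s) = 1.884. Since d = βγcτ, x = βγ = β/√(1−β²).
Solving: β² = x²/(1+x²) = 3.54946/4.54946 = 0.780194, so β = 0.8833.

0.8833c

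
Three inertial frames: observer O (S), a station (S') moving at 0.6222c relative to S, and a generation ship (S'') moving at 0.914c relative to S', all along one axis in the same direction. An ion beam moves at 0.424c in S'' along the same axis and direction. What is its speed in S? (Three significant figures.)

0.992c

Apply u = (u'+v)/(1+u'v) twice. Ion beam in the station frame: (0.424+0.914)/(1+0.424·0.914) = 1.338/1.387536 = 0.9643c.
That velocity, transformed to the rest frame of observer O: (0.9643+0.6222)/(1+0.9643·0.6222) = 1.5865/1.59998746 = 0.99157c.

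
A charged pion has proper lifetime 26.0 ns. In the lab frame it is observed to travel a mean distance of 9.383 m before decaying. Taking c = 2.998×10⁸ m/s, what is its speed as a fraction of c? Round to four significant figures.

Let x = d/(cτ) = 9.383 m / (2.998×10⁸ m/s × 2.600×10^-8 s) = 1.2038. Since d = βγcτ, x = βγ = β/√(1−β²).
Solving: β² = x²/(1+x²) = 1.44913/2.44913 = 0.591692, so β = 0.7692.

0.7692c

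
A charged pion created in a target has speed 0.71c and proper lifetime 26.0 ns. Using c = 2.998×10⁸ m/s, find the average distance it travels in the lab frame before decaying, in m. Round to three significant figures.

γ = 1/√(1 − β²) = 1/√(1 − 0.5041) = 1/√0.4959 = 1/0.704202 = 1.42.
Lab-frame lifetime: Δt = γτ = 1.42 × 26.0 ns = 36.92 ns.
Distance: d = vΔt = 0.71 × 2.998×10⁸ m/s × 3.6920×10^-8 s = 7.86 m.

7.86 m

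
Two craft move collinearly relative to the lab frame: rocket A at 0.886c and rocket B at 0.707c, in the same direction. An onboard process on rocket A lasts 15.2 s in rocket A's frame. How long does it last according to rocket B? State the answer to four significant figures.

17.32 s

Transform rocket A's velocity into rocket B's frame: (0.886 − 0.707)/(1 − 0.886·0.707) = 0.179/0.373598, so the relative speed is 0.47912c.
At |u| = 0.47912c, γ = (1 − 0.229556)^(−1/2) = 1.1393.
Rocket A's interval is proper; time dilation gives Δt_B = γΔτ = 1.1393 × 15.2 s = 17.32 s.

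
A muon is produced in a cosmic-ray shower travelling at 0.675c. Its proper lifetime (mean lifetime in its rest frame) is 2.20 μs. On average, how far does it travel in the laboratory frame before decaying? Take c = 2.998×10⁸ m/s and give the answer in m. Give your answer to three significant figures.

603 m

Lorentz factor: γ = (1 − 0.455625)^(−1/2) = 1.3553.
Lab-frame lifetime: Δt = γτ = 1.3553 × 2.20 μs = 2.9817 μs.
Distance: d = vΔt = 0.675 × 2.998×10⁸ m/s × 2.9817×10^-6 s = 603 m.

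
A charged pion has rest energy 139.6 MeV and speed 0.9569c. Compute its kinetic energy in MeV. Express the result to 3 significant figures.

341 MeV

With β = 0.9569, γ = 1/√(1 − 0.9569²) = 1/√0.08434239 = 3.4433.
Kinetic energy: K = (γ − 1)mc² = (3.4433 − 1) × 139.6 MeV = 2.4433 × 139.6 = 341 MeV.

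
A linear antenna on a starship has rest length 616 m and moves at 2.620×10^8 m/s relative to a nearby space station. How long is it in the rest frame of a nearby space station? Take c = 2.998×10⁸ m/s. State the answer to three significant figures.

β = v/c = (2.620×10^8 m/s)/(2.998×10⁸ m/s) = 0.873916.
With β = 0.873916, γ = 1/√(1 − 0.873916²) = 1/√0.2362708 = 2.0573.
Along the direction of motion the measured length is L₀/γ = 616/2.0573 = 299 m.

299 m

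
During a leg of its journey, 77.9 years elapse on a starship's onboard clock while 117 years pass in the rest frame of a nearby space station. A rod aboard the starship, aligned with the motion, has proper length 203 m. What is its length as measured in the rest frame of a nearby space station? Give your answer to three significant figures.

135 m

From Δt = γΔτ: γ = 117/77.9 = 1.50193.
The rod contracts by the same γ: 203 m / 1.50193 = 135 m.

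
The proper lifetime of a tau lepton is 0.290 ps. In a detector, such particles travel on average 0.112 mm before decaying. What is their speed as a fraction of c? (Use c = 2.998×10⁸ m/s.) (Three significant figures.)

0.790c

d = βγcτ ⇒ βγ = d/(cτ) = 1.120×10^-4 m / (8.6942×10^-5 m) = 1.2882.
β = (βγ)/√(1+(βγ)²) = 1.2882/√2.65946 = 0.790.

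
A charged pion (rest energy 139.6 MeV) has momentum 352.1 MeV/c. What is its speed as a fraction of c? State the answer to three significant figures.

pc/(mc²) = 352.1/139.6 = 2.5222 = βγ = β/√(1−β²).
So β² = x²/(1 + x²) with x = 2.5222: x² = 6.36149, β² = 6.36149/7.36149 = 0.864158, β = 0.930.

0.930c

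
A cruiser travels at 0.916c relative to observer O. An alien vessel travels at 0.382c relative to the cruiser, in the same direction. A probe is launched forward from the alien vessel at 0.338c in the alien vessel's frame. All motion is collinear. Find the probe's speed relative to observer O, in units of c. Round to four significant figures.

0.9808c

First combine the probe and alien vessel (S''→S'): u₁ = (0.338 + 0.382)/(1 + 0.338×0.382) = 0.72/1.129116 = 0.63767.
Then combine with the cruiser (S'→S): u = (0.63767 + 0.916)/(1 + 0.63767×0.916) = 1.55367/1.58410572 = 0.98079.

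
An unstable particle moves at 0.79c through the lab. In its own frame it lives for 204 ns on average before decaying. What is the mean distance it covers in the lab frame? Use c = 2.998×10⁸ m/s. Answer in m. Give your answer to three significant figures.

With β = 0.79, γ = 1/√(1 − 0.79²) = 1/√0.3759 = 1.631.
Lab-frame lifetime: Δt = γτ = 1.631 × 204 ns = 332.72 ns.
Distance: d = vΔt = 0.79 × 2.998×10⁸ m/s × 3.3272×10^-7 s = 78.8 m.

78.8 m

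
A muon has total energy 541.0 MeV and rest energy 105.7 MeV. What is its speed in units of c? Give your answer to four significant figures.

0.9807c

γ = E/(mc²) = 541.0/105.7 = 5.1183.
β = √(1 − 1/γ²) = √(1 − 0.0381723) = √0.9618277 = 0.9807.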